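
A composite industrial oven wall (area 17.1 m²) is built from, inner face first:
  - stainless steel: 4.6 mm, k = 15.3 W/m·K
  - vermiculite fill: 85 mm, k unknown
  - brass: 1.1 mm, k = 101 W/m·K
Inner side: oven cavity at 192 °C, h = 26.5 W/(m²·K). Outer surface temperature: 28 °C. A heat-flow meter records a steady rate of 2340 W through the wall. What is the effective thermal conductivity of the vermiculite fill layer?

k ≈ 0.0732 W/(m·K)

Treating each layer as a thermal resistance in series:
R_inner film = 1/(h_i·A) = 1/(26.5×17.1) = 0.002207 K/W
R_stainless steel = L/(kA) = 0.0046/(15.3×17.1) = 1.758×10^-5 K/W
R_brass = L/(kA) = 0.0011/(101×17.1) = 6.369×10^-7 K/W
Sum of known resistances R_other = 0.002225 K/W
Total R = ΔT/Q = 164/2340 = 0.07009 K/W
R_vermiculite fill = R_total − R_other = 0.06786 K/W
k = L/(R·A) = 0.085/(0.06786×17.1)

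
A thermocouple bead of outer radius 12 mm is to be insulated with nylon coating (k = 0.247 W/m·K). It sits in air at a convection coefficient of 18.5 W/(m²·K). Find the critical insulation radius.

r_cr ≈ 26.7 mm

For a sphere r_cr = 2k/h = 2×0.247/18.5
r_cr = 26.7 mm; since the bare radius (12 mm) is below r_cr, adding a thin layer of insulation will *increase* heat loss.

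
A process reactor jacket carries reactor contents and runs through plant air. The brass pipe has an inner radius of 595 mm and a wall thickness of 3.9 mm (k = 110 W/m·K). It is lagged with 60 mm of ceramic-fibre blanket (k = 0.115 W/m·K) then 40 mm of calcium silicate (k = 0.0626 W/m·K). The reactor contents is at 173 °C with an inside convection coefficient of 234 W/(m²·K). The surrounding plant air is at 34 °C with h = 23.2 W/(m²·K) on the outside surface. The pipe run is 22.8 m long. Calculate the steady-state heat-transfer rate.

Q ≈ 10800 W

Per-layer cylindrical resistances, series-summed:
R_inner film = 1/(h_i·2πr₁L) = 1/(234×2π×0.595×22.8) = 5.014×10^-5 K/W
R_brass pipe wall = ln(598.9/595)/(2π×110×22.8) = 4.146×10^-7 K/W
R_ceramic-fibre blanket = ln(658.9/598.9)/(2π×0.115×22.8) = 0.005795 K/W
R_calcium silicate = ln(698.9/658.9)/(2π×0.0626×22.8) = 0.006572 K/W
R_outer film = 1/(h_o·2πr_oL) = 1/(23.2×2π×0.6989×22.8) = 4.305×10^-4 K/W
R_total = 0.01285 K/W
Q = ΔT/R_total = 139/0.01285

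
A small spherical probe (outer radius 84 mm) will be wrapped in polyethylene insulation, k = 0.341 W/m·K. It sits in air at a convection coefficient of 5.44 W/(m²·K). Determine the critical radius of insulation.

r_cr ≈ 125 mm

For a sphere r_cr = 2k/h = 2×0.341/5.44
r_cr = 125 mm; since the bare radius (84 mm) is below r_cr, adding a thin layer of insulation will *increase* heat loss.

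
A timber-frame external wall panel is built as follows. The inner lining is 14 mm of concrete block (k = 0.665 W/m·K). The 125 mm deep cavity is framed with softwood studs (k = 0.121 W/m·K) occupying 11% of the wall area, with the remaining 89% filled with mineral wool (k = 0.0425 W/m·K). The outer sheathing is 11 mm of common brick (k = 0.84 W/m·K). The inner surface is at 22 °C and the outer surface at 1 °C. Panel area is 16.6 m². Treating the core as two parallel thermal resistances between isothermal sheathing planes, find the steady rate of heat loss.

Sheathing layers in series; stud and cavity paths in parallel between them.
R_inner = 0.014/(0.665×16.6) = 0.001268 K/W
R_stud  = 0.125/(0.121×0.11×16.6) = 0.5657 K/W
R_cav   = 0.125/(0.0425×0.89×16.6) = 0.1991 K/W
1/R_core = 1/R_stud + 1/R_cav → R_core = 0.1473 K/W
R_outer = 0.011/(0.84×16.6) = 7.889×10^-4 K/W
R_total = 0.1493 K/W
Q = ΔT/R_total = 21/0.1493

Q ≈ 141 W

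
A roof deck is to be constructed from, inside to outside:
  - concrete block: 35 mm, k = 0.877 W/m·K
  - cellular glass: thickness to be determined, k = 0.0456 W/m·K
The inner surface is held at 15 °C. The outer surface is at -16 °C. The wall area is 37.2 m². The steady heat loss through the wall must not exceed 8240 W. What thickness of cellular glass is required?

L ≈ 4.56 mm

Series thermal resistances:
R_concrete block = L/(kA) = 0.035/(0.877×37.2) = 0.001073 K/W
Sum of the known resistances R_other = 0.001073 K/W
Required total resistance R_tot = ΔT/Q_allow = 31/8240 = 0.003762 K/W
R_cellular glass = R_tot − R_other = 0.002689 K/W
L = R·k·A = 0.002689×0.0456×37.2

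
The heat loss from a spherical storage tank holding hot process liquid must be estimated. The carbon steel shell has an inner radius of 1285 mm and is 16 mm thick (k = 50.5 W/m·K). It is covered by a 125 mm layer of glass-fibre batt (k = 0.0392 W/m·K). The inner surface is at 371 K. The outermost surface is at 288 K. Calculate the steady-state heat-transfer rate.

Radial (spherical) resistances in series:
R_carbon steel shell = (1/1.285 − 1/1.301)/(4π×50.5) = 1.508×10^-5 K/W
R_glass-fibre batt = (1/1.301 − 1/1.426)/(4π×0.0392) = 0.1368 K/W
R_total = 0.1368 K/W
Q = ΔT/R_total = 83/0.1368

Q ≈ 607 W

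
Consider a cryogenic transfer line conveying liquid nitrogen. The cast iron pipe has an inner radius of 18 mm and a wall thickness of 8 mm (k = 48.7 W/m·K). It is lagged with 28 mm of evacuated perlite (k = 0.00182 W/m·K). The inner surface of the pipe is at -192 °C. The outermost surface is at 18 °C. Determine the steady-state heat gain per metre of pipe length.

Cylindrical conduction, so R = ln(r₂/r₁)/(2πkL) per layer, in series:
R_cast iron pipe wall = ln(26/18)/(2π×48.7×1) = 0.001202 K/W
R_evacuated perlite = ln(54/26)/(2π×0.00182×1) = 63.91 K/W
R_total = 63.92 K/W
Q = ΔT/R_total = 210/63.92

q′ ≈ 3.29 W/m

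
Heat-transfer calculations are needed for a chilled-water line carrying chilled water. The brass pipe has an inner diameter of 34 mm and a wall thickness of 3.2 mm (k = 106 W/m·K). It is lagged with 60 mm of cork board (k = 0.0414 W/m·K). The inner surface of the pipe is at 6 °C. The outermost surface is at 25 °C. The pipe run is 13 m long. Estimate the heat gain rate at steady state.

Radial resistances (cylindrical: R_cond = ln(r_o/r_i)/(2πkL), R_conv = 1/(h·2πrL)):
R_brass pipe wall = ln(20.2/17)/(2π×106×13) = 1.992×10^-5 K/W
R_cork board = ln(80.2/20.2)/(2π×0.0414×13) = 0.4077 K/W
R_total = 0.4078 K/W
Q = ΔT/R_total = 19/0.4078

Q ≈ 46.6 W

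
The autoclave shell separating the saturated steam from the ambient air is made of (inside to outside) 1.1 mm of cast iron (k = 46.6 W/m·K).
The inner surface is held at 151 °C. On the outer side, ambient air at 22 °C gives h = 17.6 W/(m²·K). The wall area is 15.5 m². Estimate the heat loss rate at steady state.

Using the resistance-network approach (series):
R_cast iron = L/(kA) = 0.0011/(46.6×15.5) = 1.523×10^-6 K/W
R_outer film = 1/(h_o·A) = 1/(17.6×15.5) = 0.003666 K/W
R_total = 0.003667 K/W
Q = ΔT / R_total = 129 / 0.003667

Q ≈ 35200 W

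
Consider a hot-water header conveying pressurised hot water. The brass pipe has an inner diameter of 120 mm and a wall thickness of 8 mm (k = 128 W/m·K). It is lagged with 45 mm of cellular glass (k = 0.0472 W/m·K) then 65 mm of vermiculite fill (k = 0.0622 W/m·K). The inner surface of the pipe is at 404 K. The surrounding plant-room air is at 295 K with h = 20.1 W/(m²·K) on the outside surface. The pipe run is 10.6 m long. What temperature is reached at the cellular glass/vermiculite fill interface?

Treating each annulus and film as a series resistance:
R_brass pipe wall = ln(68/60)/(2π×128×10.6) = 1.468×10^-5 K/W
R_cellular glass = ln(113/68)/(2π×0.0472×10.6) = 0.1616 K/W
R_vermiculite fill = ln(178/113)/(2π×0.0622×10.6) = 0.1097 K/W
R_outer film = 1/(h_o·2πr_oL) = 1/(20.1×2π×0.178×10.6) = 0.004197 K/W
R_total = 0.2755 K/W
Q = ΔT/R_total = 109/0.2755
Q = 396 W
T_interface = T_inner − Q·ΣR(inner→interface) = 404 − 396×0.1616

T ≈ 340 K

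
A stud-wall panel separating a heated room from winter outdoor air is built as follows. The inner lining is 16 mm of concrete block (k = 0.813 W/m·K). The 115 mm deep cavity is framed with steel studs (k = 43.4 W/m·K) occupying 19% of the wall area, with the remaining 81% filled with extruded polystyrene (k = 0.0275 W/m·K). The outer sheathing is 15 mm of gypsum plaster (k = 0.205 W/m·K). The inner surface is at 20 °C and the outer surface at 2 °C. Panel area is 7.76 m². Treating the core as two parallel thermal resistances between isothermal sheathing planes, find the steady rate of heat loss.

Q ≈ 1310 W

Sheathing layers in series; stud and cavity paths in parallel between them.
R_inner = 0.016/(0.813×7.76) = 0.002536 K/W
R_stud  = 0.115/(43.4×0.19×7.76) = 0.001797 K/W
R_cav   = 0.115/(0.0275×0.81×7.76) = 0.6653 K/W
1/R_core = 1/R_stud + 1/R_cav → R_core = 0.001792 K/W
R_outer = 0.015/(0.205×7.76) = 0.009429 K/W
R_total = 0.01376 K/W
Q = ΔT/R_total = 18/0.01376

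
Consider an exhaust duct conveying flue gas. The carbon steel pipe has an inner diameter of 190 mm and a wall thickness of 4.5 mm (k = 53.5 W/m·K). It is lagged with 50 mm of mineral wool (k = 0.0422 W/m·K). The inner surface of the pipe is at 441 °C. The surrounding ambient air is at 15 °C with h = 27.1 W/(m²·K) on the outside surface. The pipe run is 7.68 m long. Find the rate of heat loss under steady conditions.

Cylindrical conduction, so R = ln(r₂/r₁)/(2πkL) per layer, in series:
R_carbon steel pipe wall = ln(99.5/95)/(2π×53.5×7.68) = 1.793×10^-5 K/W
R_mineral wool = ln(149.5/99.5)/(2π×0.0422×7.68) = 0.1999 K/W
R_outer film = 1/(h_o·2πr_oL) = 1/(27.1×2π×0.1495×7.68) = 0.005115 K/W
R_total = 0.2051 K/W
Q = ΔT/R_total = 426/0.2051

Q ≈ 2080 W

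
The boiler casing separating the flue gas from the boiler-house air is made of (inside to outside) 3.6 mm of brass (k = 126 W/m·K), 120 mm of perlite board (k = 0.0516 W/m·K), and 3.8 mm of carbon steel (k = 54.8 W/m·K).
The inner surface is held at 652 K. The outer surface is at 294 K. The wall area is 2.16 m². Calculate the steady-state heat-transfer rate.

Model the wall as resistances in series:
R_brass = L/(kA) = 0.0036/(126×2.16) = 1.323×10^-5 K/W
R_perlite board = L/(kA) = 0.12/(0.0516×2.16) = 1.077 K/W
R_carbon steel = L/(kA) = 0.0038/(54.8×2.16) = 3.21×10^-5 K/W
R_total = 1.077 K/W
Q = ΔT / R_total = 358 / 1.077

Q ≈ 332 W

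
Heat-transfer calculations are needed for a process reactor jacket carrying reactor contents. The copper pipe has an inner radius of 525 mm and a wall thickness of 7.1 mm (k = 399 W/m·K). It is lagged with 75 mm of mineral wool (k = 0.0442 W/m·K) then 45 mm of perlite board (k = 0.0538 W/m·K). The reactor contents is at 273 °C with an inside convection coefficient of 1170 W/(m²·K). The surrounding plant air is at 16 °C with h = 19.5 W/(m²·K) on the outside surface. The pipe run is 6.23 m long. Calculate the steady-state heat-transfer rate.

Q ≈ 2290 W

For a radial system each layer contributes R = ln(r_out/r_in)/(2πkL); films add R = 1/(hA).
R_inner film = 1/(h_i·2πr₁L) = 1/(1170×2π×0.525×6.23) = 4.159×10^-5 K/W
R_copper pipe wall = ln(532.1/525)/(2π×399×6.23) = 8.601×10^-7 K/W
R_mineral wool = ln(607.1/532.1)/(2π×0.0442×6.23) = 0.07621 K/W
R_perlite board = ln(652.1/607.1)/(2π×0.0538×6.23) = 0.03395 K/W
R_outer film = 1/(h_o·2πr_oL) = 1/(19.5×2π×0.6521×6.23) = 0.002009 K/W
R_total = 0.1122 K/W
Q = ΔT/R_total = 257/0.1122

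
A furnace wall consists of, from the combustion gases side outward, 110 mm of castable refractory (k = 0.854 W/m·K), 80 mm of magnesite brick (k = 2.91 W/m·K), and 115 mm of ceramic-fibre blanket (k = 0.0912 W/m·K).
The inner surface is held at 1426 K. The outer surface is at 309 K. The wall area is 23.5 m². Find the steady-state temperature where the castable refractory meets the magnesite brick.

Series thermal resistances:
R_castable refractory = L/(kA) = 0.11/(0.854×23.5) = 0.005481 K/W
R_magnesite brick = L/(kA) = 0.08/(2.91×23.5) = 0.00117 K/W
R_ceramic-fibre blanket = L/(kA) = 0.115/(0.0912×23.5) = 0.05366 K/W
R_total = 0.06031 K/W;  Q = ΔT/R_total = 1117/0.06031 = 18520 W
T_interface = T_inner − Q·ΣR(inner→interface) = 1426 − 18500×0.005481

T ≈ 1320 K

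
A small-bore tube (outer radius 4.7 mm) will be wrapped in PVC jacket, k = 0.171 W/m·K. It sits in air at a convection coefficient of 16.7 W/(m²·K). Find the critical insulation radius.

For a cylinder r_cr = k/h = 0.171/16.7
r_cr = 10.2 mm; since the bare radius (4.7 mm) is below r_cr, adding a thin layer of insulation will *increase* heat loss.

r_cr ≈ 10.2 mm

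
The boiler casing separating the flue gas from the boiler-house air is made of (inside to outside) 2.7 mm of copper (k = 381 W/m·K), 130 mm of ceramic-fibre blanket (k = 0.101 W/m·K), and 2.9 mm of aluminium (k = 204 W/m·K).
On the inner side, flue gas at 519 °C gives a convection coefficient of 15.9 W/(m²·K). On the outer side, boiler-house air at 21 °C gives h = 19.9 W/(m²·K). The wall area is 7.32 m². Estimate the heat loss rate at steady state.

Model the wall as resistances in series:
R_inner film = 1/(h_i·A) = 1/(15.9×7.32) = 0.008592 K/W
R_copper = L/(kA) = 0.0027/(381×7.32) = 9.681×10^-7 K/W
R_ceramic-fibre blanket = L/(kA) = 0.13/(0.101×7.32) = 0.1758 K/W
R_aluminium = L/(kA) = 0.0029/(204×7.32) = 1.942×10^-6 K/W
R_outer film = 1/(h_o·A) = 1/(19.9×7.32) = 0.006865 K/W
R_total = 0.1913 K/W
Q = ΔT / R_total = 498 / 0.1913

Q ≈ 2600 W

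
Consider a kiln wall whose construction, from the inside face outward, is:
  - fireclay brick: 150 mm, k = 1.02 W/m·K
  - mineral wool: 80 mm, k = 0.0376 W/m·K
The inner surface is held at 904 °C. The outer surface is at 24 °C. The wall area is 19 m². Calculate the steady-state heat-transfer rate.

Q ≈ 7350 W

Using the resistance-network approach (series):
R_fireclay brick = L/(kA) = 0.15/(1.02×19) = 0.00774 K/W
R_mineral wool = L/(kA) = 0.08/(0.0376×19) = 0.112 K/W
R_total = 0.1197 K/W
Q = ΔT / R_total = 880 / 0.1197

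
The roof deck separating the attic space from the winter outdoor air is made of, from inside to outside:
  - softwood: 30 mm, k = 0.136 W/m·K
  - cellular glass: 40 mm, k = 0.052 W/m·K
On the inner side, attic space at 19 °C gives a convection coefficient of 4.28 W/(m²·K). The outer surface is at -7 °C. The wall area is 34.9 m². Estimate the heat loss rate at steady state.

Using the resistance-network approach (series):
R_inner film = 1/(h_i·A) = 1/(4.28×34.9) = 0.006695 K/W
R_softwood = L/(kA) = 0.03/(0.136×34.9) = 0.006321 K/W
R_cellular glass = L/(kA) = 0.04/(0.052×34.9) = 0.02204 K/W
R_total = 0.03506 K/W
Q = ΔT / R_total = 26 / 0.03506

Q ≈ 742 W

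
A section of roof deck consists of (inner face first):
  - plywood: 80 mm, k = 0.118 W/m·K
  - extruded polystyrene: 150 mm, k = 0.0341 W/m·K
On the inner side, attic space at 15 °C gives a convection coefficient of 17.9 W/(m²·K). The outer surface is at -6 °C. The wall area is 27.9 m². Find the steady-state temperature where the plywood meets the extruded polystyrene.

Series thermal resistances:
R_inner film = 1/(h_i·A) = 1/(17.9×27.9) = 0.002002 K/W
R_plywood = L/(kA) = 0.08/(0.118×27.9) = 0.0243 K/W
R_extruded polystyrene = L/(kA) = 0.15/(0.0341×27.9) = 0.1577 K/W
R_total = 0.184 K/W;  Q = ΔT/R_total = 21/0.184 = 114.2 W
T_interface = T_inner − Q·ΣR(inner→interface) = 15 − 114×0.0263

T ≈ 12 °C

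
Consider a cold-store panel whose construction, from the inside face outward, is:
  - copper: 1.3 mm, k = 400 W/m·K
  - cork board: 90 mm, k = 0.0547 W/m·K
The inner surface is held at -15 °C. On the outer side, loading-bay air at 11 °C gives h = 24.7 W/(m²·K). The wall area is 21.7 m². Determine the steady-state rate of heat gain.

Q ≈ 335 W

Using the resistance-network approach (series):
R_copper = L/(kA) = 0.0013/(400×21.7) = 1.498×10^-7 K/W
R_cork board = L/(kA) = 0.09/(0.0547×21.7) = 0.07582 K/W
R_outer film = 1/(h_o·A) = 1/(24.7×21.7) = 0.001866 K/W
R_total = 0.07769 K/W
Q = ΔT / R_total = 26 / 0.07769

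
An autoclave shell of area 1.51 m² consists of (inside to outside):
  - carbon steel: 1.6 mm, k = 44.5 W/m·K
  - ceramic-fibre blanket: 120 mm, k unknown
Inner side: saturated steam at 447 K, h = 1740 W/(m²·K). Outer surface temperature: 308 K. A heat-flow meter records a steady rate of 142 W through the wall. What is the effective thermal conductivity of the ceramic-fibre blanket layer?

Treating each layer as a thermal resistance in series:
R_inner film = 1/(h_i·A) = 1/(1740×1.51) = 3.806×10^-4 K/W
R_carbon steel = L/(kA) = 0.0016/(44.5×1.51) = 2.381×10^-5 K/W
Sum of known resistances R_other = 4.044×10^-4 K/W
Total R = ΔT/Q = 139/142 = 0.9789 K/W
R_ceramic-fibre blanket = R_total − R_other = 0.9785 K/W
k = L/(R·A) = 0.12/(0.9785×1.51)

k ≈ 0.0812 W/(m·K)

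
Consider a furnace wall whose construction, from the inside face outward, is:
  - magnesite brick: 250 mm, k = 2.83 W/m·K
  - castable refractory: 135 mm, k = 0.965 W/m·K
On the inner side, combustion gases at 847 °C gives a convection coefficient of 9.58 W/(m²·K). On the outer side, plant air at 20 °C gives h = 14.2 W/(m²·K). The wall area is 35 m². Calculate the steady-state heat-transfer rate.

Q ≈ 71800 W

Treating each layer as a thermal resistance in series:
R_inner film = 1/(h_i·A) = 1/(9.58×35) = 0.002982 K/W
R_magnesite brick = L/(kA) = 0.25/(2.83×35) = 0.002524 K/W
R_castable refractory = L/(kA) = 0.135/(0.965×35) = 0.003997 K/W
R_outer film = 1/(h_o·A) = 1/(14.2×35) = 0.002012 K/W
R_total = 0.01152 K/W
Q = ΔT / R_total = 827 / 0.01152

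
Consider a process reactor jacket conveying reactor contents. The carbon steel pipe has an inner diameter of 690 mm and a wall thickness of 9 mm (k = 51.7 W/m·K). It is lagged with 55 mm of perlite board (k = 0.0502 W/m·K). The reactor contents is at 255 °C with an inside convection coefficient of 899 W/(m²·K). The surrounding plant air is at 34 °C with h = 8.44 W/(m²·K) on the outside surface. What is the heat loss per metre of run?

q′ ≈ 438 W/m

Per-layer cylindrical resistances, series-summed:
R_inner film = 1/(h_i·2πr₁L) = 1/(899×2π×0.345×1) = 5.131×10^-4 K/W
R_carbon steel pipe wall = ln(354/345)/(2π×51.7×1) = 7.928×10^-5 K/W
R_perlite board = ln(409/354)/(2π×0.0502×1) = 0.4579 K/W
R_outer film = 1/(h_o·2πr_oL) = 1/(8.44×2π×0.409×1) = 0.04611 K/W
R_total = 0.5046 K/W
Q = ΔT/R_total = 221/0.5046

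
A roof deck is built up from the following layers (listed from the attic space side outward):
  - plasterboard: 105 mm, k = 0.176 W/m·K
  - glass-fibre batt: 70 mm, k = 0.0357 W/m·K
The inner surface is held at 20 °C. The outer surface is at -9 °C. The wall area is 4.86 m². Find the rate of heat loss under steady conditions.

Model the wall as resistances in series:
R_plasterboard = L/(kA) = 0.105/(0.176×4.86) = 0.1228 K/W
R_glass-fibre batt = L/(kA) = 0.07/(0.0357×4.86) = 0.4035 K/W
R_total = 0.5262 K/W
Q = ΔT / R_total = 29 / 0.5262

Q ≈ 55.1 W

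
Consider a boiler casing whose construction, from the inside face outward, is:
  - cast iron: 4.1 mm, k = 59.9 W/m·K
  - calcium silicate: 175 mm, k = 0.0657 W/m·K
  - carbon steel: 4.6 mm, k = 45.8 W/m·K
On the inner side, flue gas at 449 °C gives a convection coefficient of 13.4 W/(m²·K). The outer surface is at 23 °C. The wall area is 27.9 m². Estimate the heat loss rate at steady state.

Treating each layer as a thermal resistance in series:
R_inner film = 1/(h_i·A) = 1/(13.4×27.9) = 0.002675 K/W
R_cast iron = L/(kA) = 0.0041/(59.9×27.9) = 2.453×10^-6 K/W
R_calcium silicate = L/(kA) = 0.175/(0.0657×27.9) = 0.09547 K/W
R_carbon steel = L/(kA) = 0.0046/(45.8×27.9) = 3.6×10^-6 K/W
R_total = 0.09815 K/W
Q = ΔT / R_total = 426 / 0.09815

Q ≈ 4340 W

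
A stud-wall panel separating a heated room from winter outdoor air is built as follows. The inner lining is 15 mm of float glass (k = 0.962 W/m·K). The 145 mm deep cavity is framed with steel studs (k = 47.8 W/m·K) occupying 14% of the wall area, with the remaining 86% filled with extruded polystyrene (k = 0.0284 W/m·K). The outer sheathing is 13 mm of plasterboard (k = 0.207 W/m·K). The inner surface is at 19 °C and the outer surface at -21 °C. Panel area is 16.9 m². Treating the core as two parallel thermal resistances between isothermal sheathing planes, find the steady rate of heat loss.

Q ≈ 6760 W

Sheathing layers in series; stud and cavity paths in parallel between them.
R_inner = 0.015/(0.962×16.9) = 9.226×10^-4 K/W
R_stud  = 0.145/(47.8×0.14×16.9) = 0.001282 K/W
R_cav   = 0.145/(0.0284×0.86×16.9) = 0.3513 K/W
1/R_core = 1/R_stud + 1/R_cav → R_core = 0.001277 K/W
R_outer = 0.013/(0.207×16.9) = 0.003716 K/W
R_total = 0.005916 K/W
Q = ΔT/R_total = 40/0.005916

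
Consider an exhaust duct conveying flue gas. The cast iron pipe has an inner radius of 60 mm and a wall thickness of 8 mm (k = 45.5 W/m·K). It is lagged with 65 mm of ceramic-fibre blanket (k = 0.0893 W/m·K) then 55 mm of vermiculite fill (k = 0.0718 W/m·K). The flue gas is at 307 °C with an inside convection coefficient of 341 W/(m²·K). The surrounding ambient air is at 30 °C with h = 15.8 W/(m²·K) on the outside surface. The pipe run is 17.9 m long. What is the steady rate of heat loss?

For a radial system each layer contributes R = ln(r_out/r_in)/(2πkL); films add R = 1/(hA).
R_inner film = 1/(h_i·2πr₁L) = 1/(341×2π×0.06×17.9) = 4.346×10^-4 K/W
R_cast iron pipe wall = ln(68/60)/(2π×45.5×17.9) = 2.446×10^-5 K/W
R_ceramic-fibre blanket = ln(133/68)/(2π×0.0893×17.9) = 0.06679 K/W
R_vermiculite fill = ln(188/133)/(2π×0.0718×17.9) = 0.04286 K/W
R_outer film = 1/(h_o·2πr_oL) = 1/(15.8×2π×0.188×17.9) = 0.002993 K/W
R_total = 0.1131 K/W
Q = ΔT/R_total = 277/0.1131

Q ≈ 2450 W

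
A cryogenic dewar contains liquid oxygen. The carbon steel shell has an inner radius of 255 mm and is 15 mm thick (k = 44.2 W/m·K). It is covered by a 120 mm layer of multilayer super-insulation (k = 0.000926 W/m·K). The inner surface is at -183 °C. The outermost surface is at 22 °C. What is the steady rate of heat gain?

Radial (spherical) resistances in series:
R_carbon steel shell = (1/0.255 − 1/0.27)/(4π×44.2) = 3.922×10^-4 K/W
R_multilayer super-insulation = (1/0.27 − 1/0.39)/(4π×0.000926) = 97.93 K/W
R_total = 97.93 K/W
Q = ΔT/R_total = 205/97.93

Q ≈ 2.09 W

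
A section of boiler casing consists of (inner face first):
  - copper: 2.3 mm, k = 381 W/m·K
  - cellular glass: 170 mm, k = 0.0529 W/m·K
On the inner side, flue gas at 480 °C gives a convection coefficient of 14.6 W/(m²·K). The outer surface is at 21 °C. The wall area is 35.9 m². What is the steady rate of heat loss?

Q ≈ 5020 W

Model the wall as resistances in series:
R_inner film = 1/(h_i·A) = 1/(14.6×35.9) = 0.001908 K/W
R_copper = L/(kA) = 0.0023/(381×35.9) = 1.682×10^-7 K/W
R_cellular glass = L/(kA) = 0.17/(0.0529×35.9) = 0.08952 K/W
R_total = 0.09142 K/W
Q = ΔT / R_total = 459 / 0.09142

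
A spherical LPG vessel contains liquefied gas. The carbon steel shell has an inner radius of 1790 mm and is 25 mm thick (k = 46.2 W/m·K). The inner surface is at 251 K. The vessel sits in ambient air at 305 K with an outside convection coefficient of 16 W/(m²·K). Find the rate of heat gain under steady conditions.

Q ≈ 35500 W

Spherical conduction: R = (1/r_in − 1/r_out)/(4πk) per layer; series-sum.
R_carbon steel shell = (1/1.79 − 1/1.815)/(4π×46.2) = 1.325×10^-5 K/W
R_outer film = 1/(h·4πr_o²) = 1/(16×4π×1.815²) = 0.00151 K/W
R_total = 0.001523 K/W
Q = ΔT/R_total = 54/0.001523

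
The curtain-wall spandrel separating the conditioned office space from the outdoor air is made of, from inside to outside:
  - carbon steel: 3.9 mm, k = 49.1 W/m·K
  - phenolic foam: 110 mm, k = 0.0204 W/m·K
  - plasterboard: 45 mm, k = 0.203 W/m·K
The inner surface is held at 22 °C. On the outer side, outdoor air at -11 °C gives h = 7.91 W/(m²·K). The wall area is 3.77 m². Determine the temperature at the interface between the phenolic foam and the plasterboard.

Treating each layer as a thermal resistance in series:
R_carbon steel = L/(kA) = 0.0039/(49.1×3.77) = 2.107×10^-5 K/W
R_phenolic foam = L/(kA) = 0.11/(0.0204×3.77) = 1.43 K/W
R_plasterboard = L/(kA) = 0.045/(0.203×3.77) = 0.0588 K/W
R_outer film = 1/(h_o·A) = 1/(7.91×3.77) = 0.03353 K/W
R_total = 1.523 K/W;  Q = ΔT/R_total = 33/1.523 = 21.67 W
T_interface = T_inner − Q·ΣR(inner→interface) = 22 − 21.7×1.43

T ≈ -9 °C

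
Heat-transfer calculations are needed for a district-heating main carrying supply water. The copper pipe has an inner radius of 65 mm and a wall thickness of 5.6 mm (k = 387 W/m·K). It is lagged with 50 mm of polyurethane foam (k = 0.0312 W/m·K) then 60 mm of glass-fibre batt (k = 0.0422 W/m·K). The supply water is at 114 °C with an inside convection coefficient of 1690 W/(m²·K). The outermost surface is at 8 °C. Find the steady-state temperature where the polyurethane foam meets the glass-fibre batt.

T ≈ 45.9 °C

For a radial system each layer contributes R = ln(r_out/r_in)/(2πkL); films add R = 1/(hA).
R_inner film = 1/(h_i·2πr₁L) = 1/(1690×2π×0.065×1) = 0.001449 K/W
R_copper pipe wall = ln(70.6/65)/(2π×387×1) = 3.399×10^-5 K/W
R_polyurethane foam = ln(120.6/70.6)/(2π×0.0312×1) = 2.731 K/W
R_glass-fibre batt = ln(180.6/120.6)/(2π×0.0422×1) = 1.523 K/W
R_total = 4.256 K/W
Q = ΔT/R_total = 106/4.256
Q = 24.9 W/m
T_interface = T_inner − Q·ΣR(inner→interface) = 114 − 24.9×2.733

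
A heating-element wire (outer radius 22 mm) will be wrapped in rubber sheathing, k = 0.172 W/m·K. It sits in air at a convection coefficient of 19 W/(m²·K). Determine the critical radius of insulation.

For a cylinder r_cr = k/h = 0.172/19
r_cr = 9.05 mm; since the bare radius (22 mm) is above r_cr, any added insulation will reduce heat loss.

r_cr ≈ 9.05 mm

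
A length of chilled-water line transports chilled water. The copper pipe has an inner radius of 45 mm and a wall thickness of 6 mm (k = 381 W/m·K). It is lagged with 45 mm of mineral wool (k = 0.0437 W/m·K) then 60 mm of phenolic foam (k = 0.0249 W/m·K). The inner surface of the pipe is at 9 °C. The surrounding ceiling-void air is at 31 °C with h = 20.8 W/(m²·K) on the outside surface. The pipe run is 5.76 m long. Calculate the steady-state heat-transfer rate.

Radial resistances (cylindrical: R_cond = ln(r_o/r_i)/(2πkL), R_conv = 1/(h·2πrL)):
R_copper pipe wall = ln(51/45)/(2π×381×5.76) = 9.077×10^-6 K/W
R_mineral wool = ln(96/51)/(2π×0.0437×5.76) = 0.3999 K/W
R_phenolic foam = ln(156/96)/(2π×0.0249×5.76) = 0.5388 K/W
R_outer film = 1/(h_o·2πr_oL) = 1/(20.8×2π×0.156×5.76) = 0.008515 K/W
R_total = 0.9472 K/W
Q = ΔT/R_total = 22/0.9472

Q ≈ 23.2 W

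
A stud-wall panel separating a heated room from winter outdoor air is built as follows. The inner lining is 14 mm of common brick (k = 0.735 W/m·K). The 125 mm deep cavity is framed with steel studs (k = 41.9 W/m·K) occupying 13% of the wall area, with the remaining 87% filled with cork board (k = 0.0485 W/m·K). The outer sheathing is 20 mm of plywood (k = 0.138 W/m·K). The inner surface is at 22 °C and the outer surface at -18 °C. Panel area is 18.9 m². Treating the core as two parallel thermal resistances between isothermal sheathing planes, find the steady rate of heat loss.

Q ≈ 4050 W

Sheathing layers in series; stud and cavity paths in parallel between them.
R_inner = 0.014/(0.735×18.9) = 0.001008 K/W
R_stud  = 0.125/(41.9×0.13×18.9) = 0.001214 K/W
R_cav   = 0.125/(0.0485×0.87×18.9) = 0.1567 K/W
1/R_core = 1/R_stud + 1/R_cav → R_core = 0.001205 K/W
R_outer = 0.02/(0.138×18.9) = 0.007668 K/W
R_total = 0.009881 K/W
Q = ΔT/R_total = 40/0.009881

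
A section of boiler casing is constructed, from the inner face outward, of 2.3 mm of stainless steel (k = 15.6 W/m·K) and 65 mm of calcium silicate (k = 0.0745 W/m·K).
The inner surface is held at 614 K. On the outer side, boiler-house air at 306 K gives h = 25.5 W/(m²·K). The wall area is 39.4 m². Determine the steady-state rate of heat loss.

Q ≈ 13300 W

Using the resistance-network approach (series):
R_stainless steel = L/(kA) = 0.0023/(15.6×39.4) = 3.742×10^-6 K/W
R_calcium silicate = L/(kA) = 0.065/(0.0745×39.4) = 0.02214 K/W
R_outer film = 1/(h_o·A) = 1/(25.5×39.4) = 9.953×10^-4 K/W
R_total = 0.02314 K/W
Q = ΔT / R_total = 308 / 0.02314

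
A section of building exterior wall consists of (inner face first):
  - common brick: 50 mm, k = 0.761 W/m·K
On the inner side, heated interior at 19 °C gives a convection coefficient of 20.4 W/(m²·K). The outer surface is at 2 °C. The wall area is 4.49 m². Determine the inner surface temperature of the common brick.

Treating each layer as a thermal resistance in series:
R_inner film = 1/(h_i·A) = 1/(20.4×4.49) = 0.01092 K/W
R_common brick = L/(kA) = 0.05/(0.761×4.49) = 0.01463 K/W
R_total = 0.02555 K/W;  Q = ΔT/R_total = 17/0.02555 = 665.3 W
T_interface = T_inner − Q·ΣR(inner→interface) = 19 − 665×0.01092

T ≈ 11.7 °C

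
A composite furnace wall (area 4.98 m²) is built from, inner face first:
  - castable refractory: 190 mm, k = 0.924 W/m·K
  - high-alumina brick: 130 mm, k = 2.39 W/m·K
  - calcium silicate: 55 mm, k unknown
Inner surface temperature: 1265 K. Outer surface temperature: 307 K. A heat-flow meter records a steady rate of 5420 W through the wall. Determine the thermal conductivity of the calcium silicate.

Model the wall as resistances in series:
R_castable refractory = L/(kA) = 0.19/(0.924×4.98) = 0.04129 K/W
R_high-alumina brick = L/(kA) = 0.13/(2.39×4.98) = 0.01092 K/W
Sum of known resistances R_other = 0.05221 K/W
Total R = ΔT/Q = 958/5420 = 0.1768 K/W
R_calcium silicate = R_total − R_other = 0.1245 K/W
k = L/(R·A) = 0.055/(0.1245×4.98)

k ≈ 0.0887 W/(m·K)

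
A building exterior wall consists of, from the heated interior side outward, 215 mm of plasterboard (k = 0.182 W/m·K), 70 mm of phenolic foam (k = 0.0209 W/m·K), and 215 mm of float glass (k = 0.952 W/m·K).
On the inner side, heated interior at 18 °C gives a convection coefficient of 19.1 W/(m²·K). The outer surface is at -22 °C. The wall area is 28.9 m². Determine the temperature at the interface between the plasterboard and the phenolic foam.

Treating each layer as a thermal resistance in series:
R_inner film = 1/(h_i·A) = 1/(19.1×28.9) = 0.001812 K/W
R_plasterboard = L/(kA) = 0.215/(0.182×28.9) = 0.04088 K/W
R_phenolic foam = L/(kA) = 0.07/(0.0209×28.9) = 0.1159 K/W
R_float glass = L/(kA) = 0.215/(0.952×28.9) = 0.007815 K/W
R_total = 0.1664 K/W;  Q = ΔT/R_total = 40/0.1664 = 240.4 W
T_interface = T_inner − Q·ΣR(inner→interface) = 18 − 240×0.04269

T ≈ 7.74 °C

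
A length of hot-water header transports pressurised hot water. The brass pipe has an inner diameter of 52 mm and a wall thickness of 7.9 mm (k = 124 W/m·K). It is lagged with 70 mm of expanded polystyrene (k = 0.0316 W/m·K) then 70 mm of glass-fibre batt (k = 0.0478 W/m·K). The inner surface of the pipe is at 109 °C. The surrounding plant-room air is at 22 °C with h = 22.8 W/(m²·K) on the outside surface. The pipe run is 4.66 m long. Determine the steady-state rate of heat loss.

Per-layer cylindrical resistances, series-summed:
R_brass pipe wall = ln(33.9/26)/(2π×124×4.66) = 7.308×10^-5 K/W
R_expanded polystyrene = ln(103.9/33.9)/(2π×0.0316×4.66) = 1.211 K/W
R_glass-fibre batt = ln(173.9/103.9)/(2π×0.0478×4.66) = 0.368 K/W
R_outer film = 1/(h_o·2πr_oL) = 1/(22.8×2π×0.1739×4.66) = 0.008614 K/W
R_total = 1.587 K/W
Q = ΔT/R_total = 87/1.587

Q ≈ 54.8 W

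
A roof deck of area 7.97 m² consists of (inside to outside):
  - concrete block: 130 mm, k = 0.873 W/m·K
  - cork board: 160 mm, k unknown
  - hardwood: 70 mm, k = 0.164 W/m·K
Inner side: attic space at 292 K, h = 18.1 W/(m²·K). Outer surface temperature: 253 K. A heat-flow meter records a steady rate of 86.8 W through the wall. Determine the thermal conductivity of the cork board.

Model the wall as resistances in series:
R_inner film = 1/(h_i·A) = 1/(18.1×7.97) = 0.006932 K/W
R_concrete block = L/(kA) = 0.13/(0.873×7.97) = 0.01868 K/W
R_hardwood = L/(kA) = 0.07/(0.164×7.97) = 0.05355 K/W
Sum of known resistances R_other = 0.07917 K/W
Total R = ΔT/Q = 39/86.8 = 0.4493 K/W
R_cork board = R_total − R_other = 0.3701 K/W
k = L/(R·A) = 0.16/(0.3701×7.97)

k ≈ 0.0542 W/(m·K)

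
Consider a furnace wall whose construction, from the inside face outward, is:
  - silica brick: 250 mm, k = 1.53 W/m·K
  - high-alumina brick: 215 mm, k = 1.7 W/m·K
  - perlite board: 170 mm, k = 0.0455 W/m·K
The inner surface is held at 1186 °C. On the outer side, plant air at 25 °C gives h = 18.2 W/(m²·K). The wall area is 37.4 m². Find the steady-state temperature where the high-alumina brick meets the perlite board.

Treating each layer as a thermal resistance in series:
R_silica brick = L/(kA) = 0.25/(1.53×37.4) = 0.004369 K/W
R_high-alumina brick = L/(kA) = 0.215/(1.7×37.4) = 0.003382 K/W
R_perlite board = L/(kA) = 0.17/(0.0455×37.4) = 0.0999 K/W
R_outer film = 1/(h_o·A) = 1/(18.2×37.4) = 0.001469 K/W
R_total = 0.1091 K/W;  Q = ΔT/R_total = 1161/0.1091 = 10640 W
T_interface = T_inner − Q·ΣR(inner→interface) = 1186 − 10600×0.007751

T ≈ 1100 °C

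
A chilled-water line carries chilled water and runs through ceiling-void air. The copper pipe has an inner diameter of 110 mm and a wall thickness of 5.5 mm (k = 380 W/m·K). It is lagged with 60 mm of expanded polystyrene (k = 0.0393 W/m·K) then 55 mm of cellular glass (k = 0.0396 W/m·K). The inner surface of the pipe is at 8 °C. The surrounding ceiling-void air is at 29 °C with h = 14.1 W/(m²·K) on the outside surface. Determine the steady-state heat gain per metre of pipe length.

q′ ≈ 4.81 W/m

For a radial system each layer contributes R = ln(r_out/r_in)/(2πkL); films add R = 1/(hA).
R_copper pipe wall = ln(60.5/55)/(2π×380×1) = 3.992×10^-5 K/W
R_expanded polystyrene = ln(120.5/60.5)/(2π×0.0393×1) = 2.79 K/W
R_cellular glass = ln(175.5/120.5)/(2π×0.0396×1) = 1.511 K/W
R_outer film = 1/(h_o·2πr_oL) = 1/(14.1×2π×0.1755×1) = 0.06432 K/W
R_total = 4.366 K/W
Q = ΔT/R_total = 21/4.366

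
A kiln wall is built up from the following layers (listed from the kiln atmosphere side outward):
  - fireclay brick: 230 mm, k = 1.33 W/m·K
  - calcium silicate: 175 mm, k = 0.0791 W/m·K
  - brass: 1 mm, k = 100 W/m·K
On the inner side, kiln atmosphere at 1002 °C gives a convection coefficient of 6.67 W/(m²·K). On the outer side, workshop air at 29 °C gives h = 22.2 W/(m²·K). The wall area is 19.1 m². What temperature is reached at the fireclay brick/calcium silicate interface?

T ≈ 880 °C

Series thermal resistances:
R_inner film = 1/(h_i·A) = 1/(6.67×19.1) = 0.007849 K/W
R_fireclay brick = L/(kA) = 0.23/(1.33×19.1) = 0.009054 K/W
R_calcium silicate = L/(kA) = 0.175/(0.0791×19.1) = 0.1158 K/W
R_brass = L/(kA) = 0.001/(100×19.1) = 5.236×10^-7 K/W
R_outer film = 1/(h_o·A) = 1/(22.2×19.1) = 0.002358 K/W
R_total = 0.1351 K/W;  Q = ΔT/R_total = 973/0.1351 = 7202 W
T_interface = T_inner − Q·ΣR(inner→interface) = 1002 − 7200×0.0169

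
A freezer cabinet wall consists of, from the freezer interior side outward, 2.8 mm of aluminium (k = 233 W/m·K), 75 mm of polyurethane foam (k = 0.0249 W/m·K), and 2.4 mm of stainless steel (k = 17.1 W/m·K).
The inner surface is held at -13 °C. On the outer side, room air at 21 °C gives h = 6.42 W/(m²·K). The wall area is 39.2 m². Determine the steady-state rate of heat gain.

Treating each layer as a thermal resistance in series:
R_aluminium = L/(kA) = 0.0028/(233×39.2) = 3.066×10^-7 K/W
R_polyurethane foam = L/(kA) = 0.075/(0.0249×39.2) = 0.07684 K/W
R_stainless steel = L/(kA) = 0.0024/(17.1×39.2) = 3.58×10^-6 K/W
R_outer film = 1/(h_o·A) = 1/(6.42×39.2) = 0.003974 K/W
R_total = 0.08082 K/W
Q = ΔT / R_total = 34 / 0.08082

Q ≈ 421 W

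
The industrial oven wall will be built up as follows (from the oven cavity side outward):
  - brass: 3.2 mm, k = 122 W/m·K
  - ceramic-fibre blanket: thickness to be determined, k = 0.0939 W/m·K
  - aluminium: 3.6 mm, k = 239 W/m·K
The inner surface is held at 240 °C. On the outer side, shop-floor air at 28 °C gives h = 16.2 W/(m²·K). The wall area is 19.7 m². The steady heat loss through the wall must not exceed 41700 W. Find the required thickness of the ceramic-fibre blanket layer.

L ≈ 3.6 mm

Using the resistance-network approach (series):
R_brass = L/(kA) = 0.0032/(122×19.7) = 1.331×10^-6 K/W
R_aluminium = L/(kA) = 0.0036/(239×19.7) = 7.646×10^-7 K/W
R_outer film = 1/(h_o·A) = 1/(16.2×19.7) = 0.003133 K/W
Sum of the known resistances R_other = 0.003136 K/W
Required total resistance R_tot = ΔT/Q_allow = 212/41700 = 0.005084 K/W
R_ceramic-fibre blanket = R_tot − R_other = 0.001948 K/W
L = R·k·A = 0.001948×0.0939×19.7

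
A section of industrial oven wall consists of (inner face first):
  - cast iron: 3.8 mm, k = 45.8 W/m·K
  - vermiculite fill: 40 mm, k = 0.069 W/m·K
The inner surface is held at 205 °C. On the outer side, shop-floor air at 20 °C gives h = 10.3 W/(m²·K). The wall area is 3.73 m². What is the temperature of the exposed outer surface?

Thermal resistances in series:
R_cast iron = L/(kA) = 0.0038/(45.8×3.73) = 2.224×10^-5 K/W
R_vermiculite fill = L/(kA) = 0.04/(0.069×3.73) = 0.1554 K/W
R_outer film = 1/(h_o·A) = 1/(10.3×3.73) = 0.02603 K/W
R_total = 0.1815 K/W;  Q = ΔT/R_total = 185/0.1815 = 1019 W
T_interface = T_inner − Q·ΣR(inner→interface) = 205 − 1020×0.1554

T ≈ 46.5 °C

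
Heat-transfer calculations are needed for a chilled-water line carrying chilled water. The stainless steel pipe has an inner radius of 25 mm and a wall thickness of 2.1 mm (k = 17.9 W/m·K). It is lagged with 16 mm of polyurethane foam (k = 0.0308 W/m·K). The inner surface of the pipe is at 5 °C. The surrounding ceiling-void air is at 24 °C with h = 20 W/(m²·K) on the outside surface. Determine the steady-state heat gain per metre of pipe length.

q′ ≈ 7.36 W/m

Radial resistances (cylindrical: R_cond = ln(r_o/r_i)/(2πkL), R_conv = 1/(h·2πrL)):
R_stainless steel pipe wall = ln(27.1/25)/(2π×17.9×1) = 7.172×10^-4 K/W
R_polyurethane foam = ln(43.1/27.1)/(2π×0.0308×1) = 2.398 K/W
R_outer film = 1/(h_o·2πr_oL) = 1/(20×2π×0.0431×1) = 0.1846 K/W
R_total = 2.583 K/W
Q = ΔT/R_total = 19/2.583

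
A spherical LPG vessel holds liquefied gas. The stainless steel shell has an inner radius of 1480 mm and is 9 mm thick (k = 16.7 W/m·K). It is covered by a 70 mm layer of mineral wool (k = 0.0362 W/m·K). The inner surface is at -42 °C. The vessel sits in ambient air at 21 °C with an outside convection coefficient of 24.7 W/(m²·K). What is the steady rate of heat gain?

Q ≈ 931 W

Radial (spherical) resistances in series:
R_stainless steel shell = (1/1.48 − 1/1.489)/(4π×16.7) = 1.946×10^-5 K/W
R_mineral wool = (1/1.489 − 1/1.559)/(4π×0.0362) = 0.06629 K/W
R_outer film = 1/(h·4πr_o²) = 1/(24.7×4π×1.559²) = 0.001326 K/W
R_total = 0.06763 K/W
Q = ΔT/R_total = 63/0.06763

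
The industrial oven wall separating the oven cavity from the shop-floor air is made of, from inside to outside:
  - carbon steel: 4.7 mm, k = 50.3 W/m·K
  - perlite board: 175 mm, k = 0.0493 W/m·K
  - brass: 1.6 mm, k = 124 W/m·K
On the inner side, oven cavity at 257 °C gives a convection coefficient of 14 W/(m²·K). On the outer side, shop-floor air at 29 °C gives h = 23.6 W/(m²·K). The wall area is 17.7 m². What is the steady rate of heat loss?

Q ≈ 1100 W

Model the wall as resistances in series:
R_inner film = 1/(h_i·A) = 1/(14×17.7) = 0.004036 K/W
R_carbon steel = L/(kA) = 0.0047/(50.3×17.7) = 5.279×10^-6 K/W
R_perlite board = L/(kA) = 0.175/(0.0493×17.7) = 0.2005 K/W
R_brass = L/(kA) = 0.0016/(124×17.7) = 7.29×10^-7 K/W
R_outer film = 1/(h_o·A) = 1/(23.6×17.7) = 0.002394 K/W
R_total = 0.207 K/W
Q = ΔT / R_total = 228 / 0.207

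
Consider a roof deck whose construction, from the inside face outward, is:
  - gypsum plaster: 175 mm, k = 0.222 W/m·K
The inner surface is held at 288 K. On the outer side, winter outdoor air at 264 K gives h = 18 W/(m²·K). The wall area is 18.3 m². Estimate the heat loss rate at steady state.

Treating each layer as a thermal resistance in series:
R_gypsum plaster = L/(kA) = 0.175/(0.222×18.3) = 0.04308 K/W
R_outer film = 1/(h_o·A) = 1/(18×18.3) = 0.003036 K/W
R_total = 0.04611 K/W
Q = ΔT / R_total = 24 / 0.04611

Q ≈ 520 W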